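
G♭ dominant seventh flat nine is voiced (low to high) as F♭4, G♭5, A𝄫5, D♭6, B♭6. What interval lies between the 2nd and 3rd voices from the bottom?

Those voices are G♭5 and A𝄫5.
From G♭ to A𝄫: 1 semitone over a second = minor.

minor second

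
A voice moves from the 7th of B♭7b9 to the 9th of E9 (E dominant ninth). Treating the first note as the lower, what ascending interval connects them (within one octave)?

B♭7b9 has A♭ as its 7th, and E9 (E dominant ninth) has F♯ as its 9th.
A♭ up to F♯ is 10 semitones, a half step wider than a major sixth, so the interval is augmented.

augmented sixth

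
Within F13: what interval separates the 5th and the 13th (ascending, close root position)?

M9

F13: F A C Eb G D.
5th = C; 13th = D.
From C to D is 14 semitones, exactly the major ninth.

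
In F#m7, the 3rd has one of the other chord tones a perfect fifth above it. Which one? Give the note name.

F#min7 is spelled F# A C# E.
The 3rd is A. A perfect fifth above A is E.
E is the chord's 7th.

E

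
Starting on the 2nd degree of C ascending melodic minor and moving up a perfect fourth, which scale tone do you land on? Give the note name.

The scale is C D Eb F G A B.
The 2nd degree is D; a perfect fourth above that is G — scale degree 5.

G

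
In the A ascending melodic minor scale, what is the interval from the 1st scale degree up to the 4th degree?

Spelling the A ascending melodic minor scale: A B C D E F# G#.
The 1st scale degree is A and the degree 4 is D.
Counting 4 letters and 5 half steps from A gives a perfect fourth.

perfect fourth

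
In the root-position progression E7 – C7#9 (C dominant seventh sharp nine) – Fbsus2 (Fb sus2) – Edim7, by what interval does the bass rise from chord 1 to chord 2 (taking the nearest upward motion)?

minor sixth

The roots are E and C.
6 letter names make it a sixth; at 8 semitones (a half step narrower than major) the quality is minor.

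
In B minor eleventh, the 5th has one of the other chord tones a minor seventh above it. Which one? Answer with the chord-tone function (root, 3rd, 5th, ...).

11th

B minor eleventh: B D F# A C# E.
The 5th is F#. A minor seventh above F# is E.
E is the chord's 11th.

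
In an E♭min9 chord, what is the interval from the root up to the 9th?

E♭m9 is spelled E♭-G♭-B♭-D♭-F.
That puts E♭ below F.
From E♭ to F is 14 semitones, exactly the major ninth.

major ninth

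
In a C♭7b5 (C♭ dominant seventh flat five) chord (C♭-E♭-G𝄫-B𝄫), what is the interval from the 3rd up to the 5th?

So we need the interval from E♭ up to G𝄫.
From E♭ to G𝄫: 2 semitones over a third = diminished.

diminished third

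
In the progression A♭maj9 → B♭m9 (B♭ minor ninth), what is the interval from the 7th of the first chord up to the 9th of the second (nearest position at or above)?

P4

A♭maj9 has G as its 7th, and B♭m9 (B♭ minor ninth) has C as its 9th.
From G to C is 5 semitones, exactly the perfect fourth.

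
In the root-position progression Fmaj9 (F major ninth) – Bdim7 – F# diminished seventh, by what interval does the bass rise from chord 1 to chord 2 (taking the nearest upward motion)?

A4

The roots are F and B.
4 letter names make it a fourth; at 6 semitones (a half step wider than perfect) the quality is augmented.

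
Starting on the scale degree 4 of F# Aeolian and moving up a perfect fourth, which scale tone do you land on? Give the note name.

The scale is F# G# A B C# D E.
The scale degree 4 is B; a perfect fourth above that is E — scale degree 7.

E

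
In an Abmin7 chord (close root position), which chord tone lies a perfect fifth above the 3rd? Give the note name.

Gb

Abm7 is spelled Ab, Cb, Eb, Gb.
The 3rd is Cb. A perfect fifth above Cb is Gb.
Gb is the chord's 7th.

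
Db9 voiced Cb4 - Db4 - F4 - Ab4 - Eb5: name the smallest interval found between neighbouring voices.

Adjacent intervals: Cb4→Db4 = major second; Db4→F4 = major third; F4→Ab4 = minor third; Ab4→Eb5 = perfect fifth.
The smallest is Cb4 to Db4, a major second (2 semitones).

major second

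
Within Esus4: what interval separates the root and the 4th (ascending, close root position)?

perfect fourth

The chord tones of Esus4 are E A B.
So we need the interval from E up to A.
From E to A is 5 semitones, exactly the perfect fourth.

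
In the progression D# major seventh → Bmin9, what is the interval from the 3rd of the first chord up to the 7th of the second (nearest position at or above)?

D# major seventh has F## as its 3rd, and Bmin9 has A as its 7th.
3 letter names make it a third; at 2 semitones (a whole step narrower than major) the quality is diminished.

diminished 3rd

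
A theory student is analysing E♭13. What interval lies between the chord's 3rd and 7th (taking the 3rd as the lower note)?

diminished 5th

The chord tones of E♭ dominant thirteenth are E♭–G–B♭–D♭–F–C.
That puts G below D♭.
From G to D♭: 6 semitones over a fifth = diminished.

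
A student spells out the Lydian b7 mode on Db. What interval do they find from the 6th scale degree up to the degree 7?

minor second

The scale runs Db Eb F G Ab Bb Cb.
That puts Bb below Cb.
2 letter names make it a second; at 1 semitone (a half step narrower than major) the quality is minor.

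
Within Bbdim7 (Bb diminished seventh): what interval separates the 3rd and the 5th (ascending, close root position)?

minor third

Spelling the chord: Bb–Db–Fb–Abb.
So we need the interval from Db up to Fb.
3 letter names make it a third; at 3 semitones (a half step narrower than major) the quality is minor.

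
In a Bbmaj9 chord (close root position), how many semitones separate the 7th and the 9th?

3

Bbmaj9 (Bb major ninth) is spelled Bb D F A C.
A to C is a minor third: 3 semitones.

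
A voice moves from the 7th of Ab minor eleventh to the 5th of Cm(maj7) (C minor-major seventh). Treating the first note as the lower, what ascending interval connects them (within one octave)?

The 7th of Ab minor eleventh is Gb; the 5th of Cm(maj7) (C minor-major seventh) is G.
1 letter names make it a unison; at 1 semitone (a half step wider than perfect) the quality is augmented.

augmented unison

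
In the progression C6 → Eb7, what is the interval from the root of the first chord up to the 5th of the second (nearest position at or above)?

C6 has C as its root, and Eb7 has Bb as its 5th.
7 letter names make it a seventh; at 10 semitones (a half step narrower than major) the quality is minor.

minor seventh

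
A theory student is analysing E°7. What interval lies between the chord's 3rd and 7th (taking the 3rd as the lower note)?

diminished fifth

E°7 (E diminished seventh): E, G, Bb, Db.
3rd = G; 7th = Db.
From G to Db: 6 semitones over a fifth = diminished.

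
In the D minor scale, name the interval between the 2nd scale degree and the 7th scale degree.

D natural minor: D E F G A B♭ C.
That puts E below C.
From E to C: 8 semitones over a sixth = minor.

m6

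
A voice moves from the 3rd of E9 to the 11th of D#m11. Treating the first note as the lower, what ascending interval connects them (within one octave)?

perfect 1st

The 3rd of E9 is G#; the 11th of D#m11 is G#.
Counting 1 letters and 0 half steps from G# gives a perfect unison.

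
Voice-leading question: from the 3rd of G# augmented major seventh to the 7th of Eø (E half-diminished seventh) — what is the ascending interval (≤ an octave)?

diminished third

The 3rd of G# augmented major seventh is B#; the 7th of Eø (E half-diminished seventh) is D.
3 letter names make it a third; at 2 semitones (a whole step narrower than major) the quality is diminished.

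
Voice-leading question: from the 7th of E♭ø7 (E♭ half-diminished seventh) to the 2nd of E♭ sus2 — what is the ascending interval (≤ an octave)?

The 7th of E♭ø7 (E♭ half-diminished seventh) is D♭; the 2nd of E♭ sus2 is F.
Counting 3 letters and 4 half steps from D♭ gives a major third.

major 3rd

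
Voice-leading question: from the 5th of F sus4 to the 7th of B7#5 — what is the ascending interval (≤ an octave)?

major 6th

F sus4 has C as its 5th, and B7#5 has A as its 7th.
From C to A is 9 semitones, exactly the major sixth.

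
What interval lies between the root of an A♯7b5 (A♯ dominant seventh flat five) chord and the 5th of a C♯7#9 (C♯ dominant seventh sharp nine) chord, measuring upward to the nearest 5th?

A♯7b5 (A♯ dominant seventh flat five) has A♯ as its root, and C♯7#9 (C♯ dominant seventh sharp nine) has G♯ as its 5th.
A♯ up to G♯ is 10 semitones, a half step narrower than a major seventh, so the interval is minor.

m7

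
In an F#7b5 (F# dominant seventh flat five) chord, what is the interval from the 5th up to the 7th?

M3

The chord tones of F#7b5 (F# dominant seventh flat five) are F#, A#, C, E.
That puts C below E.
From C to E is 4 semitones, exactly the major third.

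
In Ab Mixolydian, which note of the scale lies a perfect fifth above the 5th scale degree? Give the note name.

The scale is Ab Bb C Db Eb F Gb.
The 5th scale degree is Eb; a perfect fifth above that is Bb — scale degree 2.

Bb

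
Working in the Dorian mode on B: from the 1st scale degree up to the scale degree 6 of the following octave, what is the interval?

B dorian: B C# D E F# G# A.
1st scale degree = B; 6th degree (up an octave) = G#.
B up to G# spans 13 letter names and 21 semitones — a major thirteenth.

major 13th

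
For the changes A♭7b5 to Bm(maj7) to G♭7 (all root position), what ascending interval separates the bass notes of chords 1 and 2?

augmented 2nd

The roots are A♭ and B.
2 letter names make it a second; at 3 semitones (a half step wider than major) the quality is augmented.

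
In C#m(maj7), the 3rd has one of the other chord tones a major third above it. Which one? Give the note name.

C#m(maj7) (C# minor-major seventh) is spelled C#–E–G#–B#.
The 3rd is E. A major third above E is G#.
G# is the chord's 5th.

G#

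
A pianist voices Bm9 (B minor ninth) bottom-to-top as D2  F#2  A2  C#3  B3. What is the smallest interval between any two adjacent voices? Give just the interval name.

Adjacent intervals: D2→F#2 = major third; F#2→A2 = minor third; A2→C#3 = major third; C#3→B3 = minor seventh.
The smallest is F#2 to A2, a minor third (3 semitones).

minor third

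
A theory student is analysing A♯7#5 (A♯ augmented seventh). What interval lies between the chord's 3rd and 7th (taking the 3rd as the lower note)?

A♯ augmented seventh is spelled A♯ C𝄪 E𝄪 G♯.
So we need the interval from C𝄪 up to G♯.
C𝄪 up to G♯ is 6 semitones, a half step narrower than a perfect fifth, so the interval is diminished.
This 3–7 tritone is the characteristic tension at the heart of the dominant sound.

diminished fifth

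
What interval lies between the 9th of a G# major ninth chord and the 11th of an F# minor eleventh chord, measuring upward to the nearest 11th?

The 9th of G# major ninth is A#; the 11th of F# minor eleventh is B.
2 letter names make it a second; at 1 semitone (a half step narrower than major) the quality is minor.

minor second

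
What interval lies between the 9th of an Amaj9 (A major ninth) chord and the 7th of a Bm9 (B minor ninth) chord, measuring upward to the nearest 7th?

minor seventh

The 9th of Amaj9 (A major ninth) is B; the 7th of Bm9 (B minor ninth) is A.
B up to A is 10 semitones, a half step narrower than a major seventh, so the interval is minor.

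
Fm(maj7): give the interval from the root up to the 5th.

perfect fifth

FmM7 (F minor-major seventh) is spelled F Ab C E.
Root = F; 5th = C.
F up to C spans 5 letter names and 7 semitones — a perfect fifth.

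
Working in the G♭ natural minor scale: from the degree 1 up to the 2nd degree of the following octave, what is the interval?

G♭ natural minor: G♭ A♭ B𝄫 C♭ D♭ E𝄫 F♭.
The degree 1 is G♭ and the degree 2 (up an octave) is A♭.
G♭ up to A♭ spans 9 letter names and 14 semitones — a major ninth.

M9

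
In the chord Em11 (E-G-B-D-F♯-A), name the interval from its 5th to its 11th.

minor seventh

So we need the interval from B up to A.
From B to A: 10 semitones over a seventh = minor.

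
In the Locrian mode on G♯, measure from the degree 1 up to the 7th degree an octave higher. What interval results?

The scale runs G♯ A B C♯ D E F♯.
So we need the interval from G♯ up to F♯.
14 letter names make it a fourteenth; at 22 semitones (a half step narrower than major) the quality is minor.

minor fourteenth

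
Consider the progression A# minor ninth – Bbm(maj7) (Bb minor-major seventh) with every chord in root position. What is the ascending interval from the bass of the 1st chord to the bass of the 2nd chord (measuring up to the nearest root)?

diminished 2nd

The roots are A# and Bb.
2 letter names make it a second; at 0 semitones (a whole step narrower than major) the quality is diminished.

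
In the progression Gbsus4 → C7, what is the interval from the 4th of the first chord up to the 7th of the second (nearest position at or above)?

The 4th of Gbsus4 is Cb; the 7th of C7 is Bb.
From Cb to Bb is 11 semitones, exactly the major seventh.

major seventh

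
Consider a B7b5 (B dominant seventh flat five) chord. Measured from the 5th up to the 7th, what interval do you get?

major third

The chord tones of B7b5 are B D♯ F A.
5th = F; 7th = A.
From F to A is 4 semitones, exactly the major third.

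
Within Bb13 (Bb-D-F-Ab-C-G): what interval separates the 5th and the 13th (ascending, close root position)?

major ninth

That puts F below G.
From F to G is 14 semitones, exactly the major ninth.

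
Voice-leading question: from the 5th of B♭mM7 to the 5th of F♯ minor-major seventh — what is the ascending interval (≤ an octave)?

The 5th of B♭mM7 is F; the 5th of F♯ minor-major seventh is C♯.
F up to C♯ is 8 semitones, a half step wider than a perfect fifth, so the interval is augmented.

A5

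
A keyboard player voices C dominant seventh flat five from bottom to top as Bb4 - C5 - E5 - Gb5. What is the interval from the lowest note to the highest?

m6

The outer voices are Bb4 and Gb5.
Bb up to Gb is 8 semitones, a half step narrower than a major sixth, so the interval is minor.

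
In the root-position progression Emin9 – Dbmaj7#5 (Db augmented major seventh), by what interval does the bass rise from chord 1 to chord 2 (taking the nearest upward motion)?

d7

The roots are E and Db.
E up to Db is 9 semitones, a whole step narrower than a major seventh, so the interval is diminished.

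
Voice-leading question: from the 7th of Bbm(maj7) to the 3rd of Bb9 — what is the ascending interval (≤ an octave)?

The 7th of Bbm(maj7) is A; the 3rd of Bb9 is D.
Counting 4 letters and 5 half steps from A gives a perfect fourth.

perfect fourth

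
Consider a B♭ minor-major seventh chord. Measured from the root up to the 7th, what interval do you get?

major 7th

B♭ minor-major seventh is spelled B♭ D♭ F A.
The root is B♭ and the 7th is A.
B♭ up to A spans 7 letter names and 11 semitones — a major seventh.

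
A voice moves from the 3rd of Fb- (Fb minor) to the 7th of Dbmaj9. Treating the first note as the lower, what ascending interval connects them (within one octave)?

augmented third

The 3rd of Fb- (Fb minor) is Abb; the 7th of Dbmaj9 is C.
3 letter names make it a third; at 5 semitones (a half step wider than major) the quality is augmented.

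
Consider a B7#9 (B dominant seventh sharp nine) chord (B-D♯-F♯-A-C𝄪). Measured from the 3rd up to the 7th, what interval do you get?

So we need the interval from D♯ up to A.
5 letter names make it a fifth; at 6 semitones (a half step narrower than perfect) the quality is diminished.
This 3–7 tritone is the characteristic tension at the heart of the dominant sound.

diminished fifth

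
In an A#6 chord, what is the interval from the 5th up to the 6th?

major second

The chord tones of A# major sixth are A#-C##-E#-F##.
That puts E# below F##.
From E# to F## is 2 semitones, exactly the major second.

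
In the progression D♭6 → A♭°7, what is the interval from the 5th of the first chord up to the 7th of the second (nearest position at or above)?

diminished 7th

D♭6 has A♭ as its 5th, and A♭°7 has G𝄫 as its 7th.
A♭ up to G𝄫 is 9 semitones, a whole step narrower than a major seventh, so the interval is diminished.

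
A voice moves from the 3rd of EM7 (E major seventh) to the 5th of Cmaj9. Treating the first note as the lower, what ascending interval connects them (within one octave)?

diminished 8th

EM7 (E major seventh) has G# as its 3rd, and Cmaj9 has G as its 5th.
From G# to G: 11 semitones over an octave = diminished.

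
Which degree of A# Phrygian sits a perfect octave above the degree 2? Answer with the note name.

The scale is A# B C# D# E# F# G#.
The degree 2 is B; a perfect octave above that is B — scale degree 2.

B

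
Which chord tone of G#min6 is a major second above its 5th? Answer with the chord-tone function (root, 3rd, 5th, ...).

G# minor sixth is spelled G#-B-D#-E#.
The 5th is D#. A major second above D# is E#.
E# is the chord's 6th.

6th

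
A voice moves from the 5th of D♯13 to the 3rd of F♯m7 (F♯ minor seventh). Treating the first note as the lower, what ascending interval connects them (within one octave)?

D♯13 has A♯ as its 5th, and F♯m7 (F♯ minor seventh) has A as its 3rd.
A♯ up to A is 11 semitones, a half step narrower than a perfect octave, so the interval is diminished.

d8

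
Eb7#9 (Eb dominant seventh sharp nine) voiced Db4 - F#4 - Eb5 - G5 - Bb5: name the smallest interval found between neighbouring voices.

minor third

Adjacent intervals: Db4→F#4 = augmented third; F#4→Eb5 = diminished seventh; Eb5→G5 = major third; G5→Bb5 = minor third.
The smallest is G5 to Bb5, a minor third (3 semitones).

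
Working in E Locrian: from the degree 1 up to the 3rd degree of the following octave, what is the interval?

Spelling E Locrian: E F G A Bb C D.
The degree 1 is E and the 3rd degree (up an octave) is G.
E up to G is 15 semitones, a half step narrower than a major tenth, so the interval is minor.

minor tenth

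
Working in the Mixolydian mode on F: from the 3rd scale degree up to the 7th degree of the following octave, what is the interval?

diminished 12th

Spelling the Mixolydian mode on F: F G A Bb C D Eb.
That puts A below Eb.
12 letter names make it a twelfth; at 18 semitones (a half step narrower than perfect) the quality is diminished.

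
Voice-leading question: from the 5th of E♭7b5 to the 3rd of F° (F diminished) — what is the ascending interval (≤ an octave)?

The 5th of E♭7b5 is B𝄫; the 3rd of F° (F diminished) is A♭.
Counting 7 letters and 11 half steps from B𝄫 gives a major seventh.

M7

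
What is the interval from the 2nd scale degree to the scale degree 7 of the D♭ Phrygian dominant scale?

major 6th

Spelling the D♭ Phrygian dominant scale: D♭ E𝄫 F G♭ A♭ B𝄫 C♭.
That puts E𝄫 below C♭.
From E𝄫 to C♭ is 9 semitones, exactly the major sixth.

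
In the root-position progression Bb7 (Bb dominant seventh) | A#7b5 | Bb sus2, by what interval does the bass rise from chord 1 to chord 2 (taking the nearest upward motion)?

augmented seventh

The roots are Bb and A#.
Bb up to A# is 12 semitones, a half step wider than a major seventh, so the interval is augmented.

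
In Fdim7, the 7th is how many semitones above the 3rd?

6

Fdim7: F, A♭, C♭, E𝄫.
A♭ to E𝄫 is a diminished fifth: 6 semitones.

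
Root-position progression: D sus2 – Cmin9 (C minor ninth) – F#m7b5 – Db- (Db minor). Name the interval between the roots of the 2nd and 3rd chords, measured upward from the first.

The roots are C and F#.
C up to F# is 6 semitones, a half step wider than a perfect fourth, so the interval is augmented.

augmented fourth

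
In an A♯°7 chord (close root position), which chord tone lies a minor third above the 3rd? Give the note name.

E

The chord tones of A♯dim7 are A♯-C♯-E-G.
The 3rd is C♯. A minor third above C♯ is E.
E is the chord's 5th.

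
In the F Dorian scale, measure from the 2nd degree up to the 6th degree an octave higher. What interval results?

F dorian: F G Ab Bb C D Eb.
So we need the interval from G up to D.
From G to D is 19 semitones, exactly the perfect twelfth.

perfect twelfth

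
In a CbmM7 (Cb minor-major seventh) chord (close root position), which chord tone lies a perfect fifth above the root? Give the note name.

Gb

Cb minor-major seventh is spelled Cb, Ebb, Gb, Bb.
The root is Cb. A perfect fifth above Cb is Gb.
Gb is the chord's 5th.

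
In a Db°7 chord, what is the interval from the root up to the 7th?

The chord tones of Db diminished seventh are Db-Fb-Abb-Cbb.
That puts Db below Cbb.
7 letter names make it a seventh; at 9 semitones (a whole step narrower than major) the quality is diminished.

diminished seventh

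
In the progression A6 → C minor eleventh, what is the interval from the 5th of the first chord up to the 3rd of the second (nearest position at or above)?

A6 has E as its 5th, and C minor eleventh has Eb as its 3rd.
E up to Eb is 11 semitones, a half step narrower than a perfect octave, so the interval is diminished.

d8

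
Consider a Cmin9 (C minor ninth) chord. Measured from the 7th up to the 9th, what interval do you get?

The chord tones of Cmin9 (C minor ninth) are C, E♭, G, B♭, D.
So we need the interval from B♭ up to D.
Counting 3 letters and 4 half steps from B♭ gives a major third.

major 3rd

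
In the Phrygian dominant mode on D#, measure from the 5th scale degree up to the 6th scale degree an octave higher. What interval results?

minor ninth

D# phrygian dominant: D# E F## G# A# B C#.
That puts A# below B.
A# up to B is 13 semitones, a half step narrower than a major ninth, so the interval is minor.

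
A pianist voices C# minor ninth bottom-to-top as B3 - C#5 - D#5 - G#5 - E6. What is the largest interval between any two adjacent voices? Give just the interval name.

Adjacent intervals: B3→C#5 = major ninth; C#5→D#5 = major second; D#5→G#5 = perfect fourth; G#5→E6 = minor sixth.
The largest is B3 to C#5, a major ninth (14 semitones).

major 9th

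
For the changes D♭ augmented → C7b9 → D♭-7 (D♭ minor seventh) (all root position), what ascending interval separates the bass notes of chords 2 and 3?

The roots are C and D♭.
2 letter names make it a second; at 1 semitone (a half step narrower than major) the quality is minor.

minor 2nd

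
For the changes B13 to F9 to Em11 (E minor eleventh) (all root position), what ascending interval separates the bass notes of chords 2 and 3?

The roots are F and E.
F up to E spans 7 letter names and 11 semitones — a major seventh.

major 7th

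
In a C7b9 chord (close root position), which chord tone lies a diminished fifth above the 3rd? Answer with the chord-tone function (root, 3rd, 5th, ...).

C7b9 is spelled C–E–G–Bb–Db.
The 3rd is E. A diminished fifth above E is Bb.
Bb is the chord's 7th.

7th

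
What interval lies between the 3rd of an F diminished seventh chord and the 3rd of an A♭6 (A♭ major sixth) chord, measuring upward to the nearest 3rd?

F diminished seventh has A♭ as its 3rd, and A♭6 (A♭ major sixth) has C as its 3rd.
From A♭ to C is 4 semitones, exactly the major third.

major 3rd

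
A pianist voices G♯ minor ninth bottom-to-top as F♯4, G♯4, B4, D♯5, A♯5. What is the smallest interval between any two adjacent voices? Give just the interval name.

Adjacent intervals: F♯4→G♯4 = major second; G♯4→B4 = minor third; B4→D♯5 = major third; D♯5→A♯5 = perfect fifth.
The smallest is F♯4 to G♯4, a major second (2 semitones).

major 2nd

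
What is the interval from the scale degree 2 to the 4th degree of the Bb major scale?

Bb major: Bb C D Eb F G A.
So we need the interval from C up to Eb.
From C to Eb: 3 semitones over a third = minor.

minor third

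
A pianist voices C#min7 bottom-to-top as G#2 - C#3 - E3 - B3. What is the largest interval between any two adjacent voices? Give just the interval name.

perfect 5th

Adjacent intervals: G#2→C#3 = perfect fourth; C#3→E3 = minor third; E3→B3 = perfect fifth.
The largest is E3 to B3, a perfect fifth (7 semitones).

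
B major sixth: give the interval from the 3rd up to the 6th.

perfect fourth

Spelling the chord: B-D#-F#-G#.
So we need the interval from D# up to G#.
From D# to G# is 5 semitones, exactly the perfect fourth.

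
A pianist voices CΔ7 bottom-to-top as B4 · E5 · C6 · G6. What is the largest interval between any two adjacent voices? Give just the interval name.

minor sixth

Adjacent intervals: B4→E5 = perfect fourth; E5→C6 = minor sixth; C6→G6 = perfect fifth.
The largest is E5 to C6, a minor sixth (8 semitones).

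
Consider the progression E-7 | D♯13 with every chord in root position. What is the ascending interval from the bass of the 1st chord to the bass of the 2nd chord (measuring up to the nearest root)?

The roots are E and D♯.
E up to D♯ spans 7 letter names and 11 semitones — a major seventh.

major seventh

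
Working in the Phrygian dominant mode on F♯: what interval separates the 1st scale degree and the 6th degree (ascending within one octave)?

minor sixth

The scale runs F♯ G A♯ B C♯ D E.
1st scale degree = F♯; degree 6 = D.
F♯ up to D is 8 semitones, a half step narrower than a major sixth, so the interval is minor.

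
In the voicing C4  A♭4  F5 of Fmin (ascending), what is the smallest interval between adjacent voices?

Adjacent intervals: C4→A♭4 = minor sixth; A♭4→F5 = major sixth.
The smallest is C4 to A♭4, a minor sixth (8 semitones).

minor sixth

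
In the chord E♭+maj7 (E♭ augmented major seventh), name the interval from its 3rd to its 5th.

major third

The chord tones of E♭ augmented major seventh are E♭–G–B–D.
The 3rd is G and the 5th is B.
G up to B spans 3 letter names and 4 semitones — a major third.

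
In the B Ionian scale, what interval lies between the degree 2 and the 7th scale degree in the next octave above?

Spelling the B Ionian scale: B C# D# E F# G# A#.
That puts C# below A#.
C# up to A# spans 13 letter names and 21 semitones — a major thirteenth.

major 13th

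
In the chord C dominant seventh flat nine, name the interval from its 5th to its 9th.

diminished fifth

The chord tones of C7b9 are C E G Bb Db.
The 5th is G and the 9th is Db.
From G to Db: 6 semitones over a fifth = diminished.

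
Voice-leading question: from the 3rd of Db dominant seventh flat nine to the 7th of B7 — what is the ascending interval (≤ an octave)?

M3

Db dominant seventh flat nine has F as its 3rd, and B7 has A as its 7th.
F up to A spans 3 letter names and 4 semitones — a major third.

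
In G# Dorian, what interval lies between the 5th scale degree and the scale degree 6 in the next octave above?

major ninth

The scale runs G# A# B C# D# E# F#.
That puts D# below E#.
D# up to E# spans 9 letter names and 14 semitones — a major ninth.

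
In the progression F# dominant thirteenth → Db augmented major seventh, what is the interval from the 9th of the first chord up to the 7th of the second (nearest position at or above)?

diminished fourth

F# dominant thirteenth has G# as its 9th, and Db augmented major seventh has C as its 7th.
4 letter names make it a fourth; at 4 semitones (a half step narrower than perfect) the quality is diminished.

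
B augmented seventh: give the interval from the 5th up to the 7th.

diminished 3rd

Spelling the chord: B–D#–F##–A.
The 5th is F## and the 7th is A.
F## up to A is 2 semitones, a whole step narrower than a major third, so the interval is diminished.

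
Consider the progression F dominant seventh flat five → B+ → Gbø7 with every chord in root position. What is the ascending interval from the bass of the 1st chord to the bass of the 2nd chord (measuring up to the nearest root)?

The roots are F and B.
F up to B is 6 semitones, a half step wider than a perfect fourth, so the interval is augmented.

augmented fourth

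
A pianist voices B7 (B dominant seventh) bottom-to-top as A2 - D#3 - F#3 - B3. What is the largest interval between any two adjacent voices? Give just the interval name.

augmented fourth

Adjacent intervals: A2→D#3 = augmented fourth; D#3→F#3 = minor third; F#3→B3 = perfect fourth.
The largest is A2 to D#3, an augmented fourth (6 semitones).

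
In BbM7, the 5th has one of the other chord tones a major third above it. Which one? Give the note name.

A

Bbmaj7 (Bb major seventh): Bb, D, F, A.
The 5th is F. A major third above F is A.
A is the chord's 7th.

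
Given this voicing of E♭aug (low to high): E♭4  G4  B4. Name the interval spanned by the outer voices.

The outer voices are E♭4 and B4.
From E♭ to B: 8 semitones over a fifth = augmented.

augmented fifth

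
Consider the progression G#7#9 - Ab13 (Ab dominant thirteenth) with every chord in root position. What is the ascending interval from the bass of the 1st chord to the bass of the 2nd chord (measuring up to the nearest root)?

diminished second

The roots are G# and Ab.
G# up to Ab is 0 semitones, a whole step narrower than a major second, so the interval is diminished.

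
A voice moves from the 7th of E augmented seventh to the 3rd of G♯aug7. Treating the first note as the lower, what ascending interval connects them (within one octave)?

augmented 6th

E augmented seventh has D as its 7th, and G♯aug7 has B♯ as its 3rd.
From D to B♯: 10 semitones over a sixth = augmented.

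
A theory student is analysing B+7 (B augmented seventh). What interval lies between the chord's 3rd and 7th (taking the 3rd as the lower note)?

d5

B7#5: B-D♯-F𝄪-A.
The 3rd is D♯ and the 7th is A.
D♯ up to A is 6 semitones, a half step narrower than a perfect fifth, so the interval is diminished.
That tritone between 3rd and 7th is what gives the dominant seventh its pull toward resolution.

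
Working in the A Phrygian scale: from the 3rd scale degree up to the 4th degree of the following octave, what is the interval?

major 9th

A phrygian: A Bb C D E F G.
The 3rd scale degree is C and the 4th scale degree (up an octave) is D.
C up to D spans 9 letter names and 14 semitones — a major ninth.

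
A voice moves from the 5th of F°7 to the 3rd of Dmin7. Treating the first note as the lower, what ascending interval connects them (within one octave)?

A4

The 5th of F°7 is C♭; the 3rd of Dmin7 is F.
4 letter names make it a fourth; at 6 semitones (a half step wider than perfect) the quality is augmented.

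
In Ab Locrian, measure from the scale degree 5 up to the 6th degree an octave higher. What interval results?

The scale runs Ab Bbb Cb Db Ebb Fb Gb.
So we need the interval from Ebb up to Fb.
Ebb up to Fb spans 9 letter names and 14 semitones — a major ninth.

major ninth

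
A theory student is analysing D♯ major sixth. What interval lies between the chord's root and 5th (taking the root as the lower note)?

D♯6 is spelled D♯–F𝄪–A♯–B♯.
That puts D♯ below A♯.
Counting 5 letters and 7 half steps from D♯ gives a perfect fifth.

perfect 5th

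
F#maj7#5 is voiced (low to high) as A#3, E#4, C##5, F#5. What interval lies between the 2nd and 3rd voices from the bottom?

Those voices are E#4 and C##5.
E# up to C## spans 6 letter names and 9 semitones — a major sixth.

major sixth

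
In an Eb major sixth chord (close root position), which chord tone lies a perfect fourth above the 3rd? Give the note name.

Eb6: Eb, G, Bb, C.
The 3rd is G. A perfect fourth above G is C.
C is the chord's 6th.

C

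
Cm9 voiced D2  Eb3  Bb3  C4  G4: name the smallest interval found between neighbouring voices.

Adjacent intervals: D2→Eb3 = minor ninth; Eb3→Bb3 = perfect fifth; Bb3→C4 = major second; C4→G4 = perfect fifth.
The smallest is Bb3 to C4, a major second (2 semitones).

major second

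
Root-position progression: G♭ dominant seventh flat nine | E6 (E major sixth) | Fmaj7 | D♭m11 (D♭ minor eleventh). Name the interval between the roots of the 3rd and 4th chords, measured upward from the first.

The roots are F and D♭.
6 letter names make it a sixth; at 8 semitones (a half step narrower than major) the quality is minor.

minor sixth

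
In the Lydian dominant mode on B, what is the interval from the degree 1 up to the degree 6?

The scale runs B C♯ D♯ E♯ F♯ G♯ A.
So we need the interval from B up to G♯.
Counting 6 letters and 9 half steps from B gives a major sixth.

major sixth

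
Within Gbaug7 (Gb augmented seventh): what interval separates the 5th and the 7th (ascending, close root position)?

diminished third

Gbaug7: Gb–Bb–D–Fb.
The 5th is D and the 7th is Fb.
D up to Fb is 2 semitones, a whole step narrower than a major third, so the interval is diminished.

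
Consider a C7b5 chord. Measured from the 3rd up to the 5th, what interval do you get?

diminished third

C7b5 is spelled C E G♭ B♭.
So we need the interval from E up to G♭.
E up to G♭ is 2 semitones, a whole step narrower than a major third, so the interval is diminished.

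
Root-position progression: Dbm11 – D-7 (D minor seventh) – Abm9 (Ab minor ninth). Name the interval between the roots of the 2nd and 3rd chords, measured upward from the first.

The roots are D and Ab.
5 letter names make it a fifth; at 6 semitones (a half step narrower than perfect) the quality is diminished.

diminished fifth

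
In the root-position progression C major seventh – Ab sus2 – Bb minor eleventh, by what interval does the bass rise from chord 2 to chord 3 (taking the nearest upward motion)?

M2

The roots are Ab and Bb.
Counting 2 letters and 2 half steps from Ab gives a major second.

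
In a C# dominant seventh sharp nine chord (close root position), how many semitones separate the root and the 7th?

The chord tones of C# dominant seventh sharp nine are C#-E#-G#-B-D##.
C# to B is a minor seventh: 10 semitones.

10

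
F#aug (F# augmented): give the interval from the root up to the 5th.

augmented fifth

Spelling the chord: F#, A#, C##.
So we need the interval from F# up to C##.
F# up to C## is 8 semitones, a half step wider than a perfect fifth, so the interval is augmented.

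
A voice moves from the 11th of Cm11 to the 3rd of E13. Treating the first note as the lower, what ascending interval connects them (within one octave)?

The 11th of Cm11 is F; the 3rd of E13 is G#.
2 letter names make it a second; at 3 semitones (a half step wider than major) the quality is augmented.

augmented 2nd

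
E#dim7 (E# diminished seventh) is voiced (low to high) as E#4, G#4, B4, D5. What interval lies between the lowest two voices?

minor third

Those voices are E#4 and G#4.
From E# to G#: 3 semitones over a third = minor.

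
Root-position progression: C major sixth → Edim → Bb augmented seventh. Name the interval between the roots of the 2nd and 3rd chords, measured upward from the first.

The roots are E and Bb.
5 letter names make it a fifth; at 6 semitones (a half step narrower than perfect) the quality is diminished.

diminished 5th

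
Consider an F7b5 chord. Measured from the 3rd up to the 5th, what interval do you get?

diminished third

Spelling the chord: F, A, Cb, Eb.
The 3rd is A and the 5th is Cb.
3 letter names make it a third; at 2 semitones (a whole step narrower than major) the quality is diminished.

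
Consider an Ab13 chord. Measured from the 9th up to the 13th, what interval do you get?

Ab dominant thirteenth: Ab, C, Eb, Gb, Bb, F.
The 9th is Bb and the 13th is F.
Bb up to F spans 5 letter names and 7 semitones — a perfect fifth.

perfect 5th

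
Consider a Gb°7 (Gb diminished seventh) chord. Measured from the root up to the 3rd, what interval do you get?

The chord tones of Gbdim7 are Gb Bbb Dbb Fbb.
The root is Gb and the 3rd is Bbb.
3 letter names make it a third; at 3 semitones (a half step narrower than major) the quality is minor.

minor third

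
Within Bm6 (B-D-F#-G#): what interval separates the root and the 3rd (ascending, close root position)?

That puts B below D.
B up to D is 3 semitones, a half step narrower than a major third, so the interval is minor.

minor 3rd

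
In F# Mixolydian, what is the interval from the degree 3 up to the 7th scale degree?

The scale runs F# G# A# B C# D# E.
Degree 3 = A#; 7th degree = E.
5 letter names make it a fifth; at 6 semitones (a half step narrower than perfect) the quality is diminished.

diminished fifth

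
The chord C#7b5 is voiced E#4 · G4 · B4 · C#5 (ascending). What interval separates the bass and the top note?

minor sixth

The outer voices are E#4 and C#5.
From E# to C#: 8 semitones over a sixth = minor.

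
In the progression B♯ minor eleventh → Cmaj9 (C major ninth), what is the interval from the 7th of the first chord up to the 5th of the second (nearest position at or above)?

The 7th of B♯ minor eleventh is A♯; the 5th of Cmaj9 (C major ninth) is G.
A♯ up to G is 9 semitones, a whole step narrower than a major seventh, so the interval is diminished.

d7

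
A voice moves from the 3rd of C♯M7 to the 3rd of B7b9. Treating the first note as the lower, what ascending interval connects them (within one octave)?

minor seventh

The 3rd of C♯M7 is E♯; the 3rd of B7b9 is D♯.
From E♯ to D♯: 10 semitones over a seventh = minor.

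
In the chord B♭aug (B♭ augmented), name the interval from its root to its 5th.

B♭aug (B♭ augmented): B♭ D F♯.
The root is B♭ and the 5th is F♯.
From B♭ to F♯: 8 semitones over a fifth = augmented.

augmented fifth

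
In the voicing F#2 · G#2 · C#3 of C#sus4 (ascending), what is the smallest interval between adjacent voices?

Adjacent intervals: F#2→G#2 = major second; G#2→C#3 = perfect fourth.
The smallest is F#2 to G#2, a major second (2 semitones).

major second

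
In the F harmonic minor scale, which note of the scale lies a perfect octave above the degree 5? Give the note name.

C

The scale is F G Ab Bb C Db E.
The degree 5 is C; a perfect octave above that is C — scale degree 5.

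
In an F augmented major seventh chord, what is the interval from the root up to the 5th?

The chord tones of F+maj7 (F augmented major seventh) are F-A-C#-E.
The root is F and the 5th is C#.
From F to C#: 8 semitones over a fifth = augmented.

augmented 5th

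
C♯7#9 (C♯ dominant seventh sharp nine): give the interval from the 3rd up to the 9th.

major 7th

C♯7#9 is spelled C♯, E♯, G♯, B, D𝄪.
So we need the interval from E♯ up to D𝄪.
From E♯ to D𝄪 is 11 semitones, exactly the major seventh.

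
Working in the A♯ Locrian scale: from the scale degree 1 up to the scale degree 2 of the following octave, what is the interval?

minor ninth

The scale runs A♯ B C♯ D♯ E F♯ G♯.
That puts A♯ below B.
9 letter names make it a ninth; at 13 semitones (a half step narrower than major) the quality is minor.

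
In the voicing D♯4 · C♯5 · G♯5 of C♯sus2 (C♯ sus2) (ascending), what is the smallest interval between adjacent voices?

perfect 5th

Adjacent intervals: D♯4→C♯5 = minor seventh; C♯5→G♯5 = perfect fifth.
The smallest is C♯5 to G♯5, a perfect fifth (7 semitones).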